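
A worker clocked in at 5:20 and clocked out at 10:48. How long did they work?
From 5:20 to 10:48:
(10 x 60 + 48) - (5 x 60 + 20) = 648 - 320 = 328 minutes
= 5 hours and 28 minutes

Final answer: 5 hours and 28 minutes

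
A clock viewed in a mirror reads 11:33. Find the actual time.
Reflection across the vertical (12-6) axis maps a hand at angle A degrees to (360 - A) degrees, which sends a reading of T minutes past 12:00 to (720 - T) minutes past 12:00.
Mirror reads 11:33 = 693 minutes past 12:00.
Actual time: (720 - 693) mod 720 = 27 minutes = 12:27.

Final answer: 12:27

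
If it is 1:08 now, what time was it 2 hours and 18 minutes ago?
Starting time: 1:08 = 68 total minutes past 12:00
Subtracting: 2 hours and 18 minutes = 138 minutes
68 - 138 = -70 (negative, add 12 hours = 720) = 650 minutes
= 10 hours and 50 minutes past 12:00 = 10:50

Final answer: 10:50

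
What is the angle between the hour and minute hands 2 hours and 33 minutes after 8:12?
First find the time 2 hours and 33 minutes after 8:12.
Total minutes: 8 x 60 + 12 + 2 x 60 + 33 = 645.
645 mod 720 = 645 minutes = 10:45.
Now compute the angle at 10:45:
Hour hand: 10 x 30 + 45 x 0.5 = 322.5 degrees
Minute hand: 45 x 6 = 270 degrees
Difference: |322.5 - 270| = 52.5 degrees
The angle is 52.5 degrees

Final answer: 52.5 degrees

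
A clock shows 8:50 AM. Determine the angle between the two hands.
Hour hand position: 8 x 30 + 50 x 0.5 = 265 degrees
Minute hand position: 50 x 6 = 300 degrees
Difference: |265 - 300| = 35 degrees
The angle between the hands is 35 degrees

Final answer: 35 degrees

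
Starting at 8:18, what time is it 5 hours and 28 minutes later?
Starting time: 8:18
Adding 28 minutes to 18 minutes: 18 + 28 = 46 minutes
Adding 5 hours: 8 + 5 = 13 - 12 = 1
Final time: 1:46

Final answer: 1:46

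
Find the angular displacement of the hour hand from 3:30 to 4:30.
The hour hand moves 0.5 degrees per minute.
Time elapsed: 4:30 - 3:30 = 60 minutes
Angular displacement: 60 x 0.5 = 30 degrees

Final answer: 30 degrees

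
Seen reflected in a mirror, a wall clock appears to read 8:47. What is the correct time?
Reflection across the vertical (12-6) axis maps a hand at angle A degrees to (360 - A) degrees, which sends a reading of T minutes past 12:00 to (720 - T) minutes past 12:00.
Mirror reads 8:47 = 527 minutes past 12:00.
Actual time: (720 - 527) mod 720 = 193 minutes = 3:13.

Final answer: 3:13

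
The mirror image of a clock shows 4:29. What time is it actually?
Reflection across the vertical (12-6) axis maps a hand at angle A degrees to (360 - A) degrees, which sends a reading of T minutes past 12:00 to (720 - T) minutes past 12:00.
Mirror reads 4:29 = 269 minutes past 12:00.
Actual time: (720 - 269) mod 720 = 451 minutes = 7:31.

Final answer: 7:31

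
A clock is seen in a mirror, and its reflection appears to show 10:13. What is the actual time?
Reflection across the vertical (12-6) axis maps a hand at angle A degrees to (360 - A) degrees, which sends a reading of T minutes past 12:00 to (720 - T) minutes past 12:00.
Mirror reads 10:13 = 613 minutes past 12:00.
Actual time: (720 - 613) mod 720 = 107 minutes = 1:47.

Final answer: 1:47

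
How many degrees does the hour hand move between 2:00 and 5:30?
The hour hand moves 0.5 degrees per minute.
Time elapsed: 5:30 - 2:00 = 210 minutes
Angular displacement: 210 x 0.5 = 105 degrees

Final answer: 105 degrees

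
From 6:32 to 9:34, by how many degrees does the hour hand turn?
The hour hand moves 0.5 degrees per minute.
Time elapsed: 9:34 - 6:32 = 182 minutes
Angular displacement: 182 x 0.5 = 91 degrees

Final answer: 91 degrees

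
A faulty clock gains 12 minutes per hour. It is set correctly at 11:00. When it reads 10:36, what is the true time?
For every 60 true minutes, the faulty clock advances 72 minutes, so 1 faulty-clock minute corresponds to 60/72 true minutes.
From 11:00 to 10:36 on the faulty dial is 696 minutes.
True elapsed: 696 x 60/72 = 580 minutes = 9 hours and 40 minutes.
True time: 11:00 + 9 hours and 40 minutes = 8:40.

Final answer: 8:40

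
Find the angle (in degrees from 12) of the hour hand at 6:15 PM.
The hour hand moves 30 degrees per hour and 0.5 degrees per minute.
At 6:15: (6) x 30 + 15 x 0.5 = 180 + 7.5 = 187.5 degrees

Final answer: 187.5 degrees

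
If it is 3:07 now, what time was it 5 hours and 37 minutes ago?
Starting time: 3:07 = 187 total minutes past 12:00
Subtracting: 5 hours and 37 minutes = 337 minutes
187 - 337 = -150 (negative, add 12 hours = 720) = 570 minutes
= 9 hours and 30 minutes past 12:00 = 9:30

Final answer: 9:30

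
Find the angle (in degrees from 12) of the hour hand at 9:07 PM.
The hour hand moves 30 degrees per hour and 0.5 degrees per minute.
At 9:07: (9) x 30 + 7 x 0.5 = 270 + 3.5 = 273.5 degrees

Final answer: 273.5 degrees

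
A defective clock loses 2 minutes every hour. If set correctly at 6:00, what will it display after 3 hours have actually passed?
For every 60 true minutes, the faulty clock advances 60 - 2 = 58 minutes.
True elapsed: 3 hours = 180 minutes.
Faulty clock advances: 180 x 58/60 = 174 minutes (drift: 6 minutes behind).
Shown time: 6:00 + 174 minutes = 8:54.

Final answer: 8:54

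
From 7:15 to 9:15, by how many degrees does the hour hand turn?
The hour hand moves 0.5 degrees per minute.
Time elapsed: 9:15 - 7:15 = 120 minutes
Angular displacement: 120 x 0.5 = 60 degrees

Final answer: 60 degrees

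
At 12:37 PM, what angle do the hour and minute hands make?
Hour hand position: 0 x 30 + 37 x 0.5 = 18.5 degrees
Minute hand position: 37 x 6 = 222 degrees
Difference: |18.5 - 222| = 203.5 degrees
Since 203.5 > 180, the smaller angle is 360 - 203.5 = 156.5 degrees

Final answer: 156.5 degrees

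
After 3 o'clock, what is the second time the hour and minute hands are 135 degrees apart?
At t minutes past 3:00, the hour hand is at 30 x 3 + 0.5t degrees and the minute hand is at 6t degrees.
The smaller angle between them is 135 degrees when |30H - 5.5t| = 135 or |30H - 5.5t| = 225.
With H = 3, solve 30 x 3 - 5.5t = +/- target for each target:
  t = (30 x 3 - 135) / 5.5 = -8.18 (outside (0, 60))
  t = (30 x 3 + 135) / 5.5 = 40.91
  t = (30 x 3 - 225) / 5.5 = -24.55 (outside (0, 60))
  t = (30 x 3 + 225) / 5.5 = 57.27
Valid solutions in (0, 60): {40.91, 57.27} minutes.
The second occurrence is t = 57.27 minutes.
The hands form a 135-degree angle at 57.27 minutes past 3:00.

Final answer: 57.27 minutes past 3:00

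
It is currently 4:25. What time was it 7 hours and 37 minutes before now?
Starting time: 4:25 = 265 total minutes past 12:00
Subtracting: 7 hours and 37 minutes = 457 minutes
265 - 457 = -192 (negative, add 12 hours = 720) = 528 minutes
= 8 hours and 48 minutes past 12:00 = 8:48

Final answer: 8:48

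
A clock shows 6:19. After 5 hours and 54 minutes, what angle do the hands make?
First find the time 5 hours and 54 minutes after 6:19.
Total minutes: 6 x 60 + 19 + 5 x 60 + 54 = 733.
733 mod 720 = 13 minutes = 12:13.
Now compute the angle at 12:13:
Hour hand: 0 x 30 + 13 x 0.5 = 6.5 degrees
Minute hand: 13 x 6 = 78 degrees
Difference: |6.5 - 78| = 71.5 degrees
The angle is 71.5 degrees

Final answer: 71.5 degrees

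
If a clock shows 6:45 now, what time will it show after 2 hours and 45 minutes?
Starting time: 6:45
Adding 45 minutes to 45 minutes: 45 + 45 = 90 minutes = 1 hour and 30 minutes
Adding 2 hours: 6 + 2 + 1 (carry) = 9
Final time: 9:30

Final answer: 9:30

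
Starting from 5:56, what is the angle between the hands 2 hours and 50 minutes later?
First find the time 2 hours and 50 minutes after 5:56.
Total minutes: 5 x 60 + 56 + 2 x 60 + 50 = 526.
526 mod 720 = 526 minutes = 8:46.
Now compute the angle at 8:46:
Hour hand: 8 x 30 + 46 x 0.5 = 263 degrees
Minute hand: 46 x 6 = 276 degrees
Difference: |263 - 276| = 13 degrees
The angle is 13 degrees

Final answer: 13 degrees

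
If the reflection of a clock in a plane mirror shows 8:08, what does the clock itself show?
Reflection across the vertical (12-6) axis maps a hand at angle A degrees to (360 - A) degrees, which sends a reading of T minutes past 12:00 to (720 - T) minutes past 12:00.
Mirror reads 8:08 = 488 minutes past 12:00.
Actual time: (720 - 488) mod 720 = 232 minutes = 3:52.

Final answer: 3:52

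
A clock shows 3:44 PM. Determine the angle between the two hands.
Hour hand position: 3 x 30 + 44 x 0.5 = 112 degrees
Minute hand position: 44 x 6 = 264 degrees
Difference: |112 - 264| = 152 degrees
The angle between the hands is 152 degrees

Final answer: 152 degrees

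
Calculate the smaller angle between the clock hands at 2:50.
Hour hand position: 2 x 30 + 50 x 0.5 = 85 degrees
Minute hand position: 50 x 6 = 300 degrees
Difference: |85 - 300| = 215 degrees
Since 215 > 180, the smaller angle is 360 - 215 = 145 degrees

Final answer: 145 degrees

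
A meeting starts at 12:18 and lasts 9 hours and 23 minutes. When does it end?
Starting time: 12:18
Adding 23 minutes to 18 minutes: 18 + 23 = 41 minutes
Adding 9 hours: 12 + 9 = 21 - 12 = 9
Final time: 9:41

Final answer: 9:41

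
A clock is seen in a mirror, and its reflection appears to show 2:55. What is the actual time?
Reflection across the vertical (12-6) axis maps a hand at angle A degrees to (360 - A) degrees, which sends a reading of T minutes past 12:00 to (720 - T) minutes past 12:00.
Mirror reads 2:55 = 175 minutes past 12:00.
Actual time: (720 - 175) mod 720 = 545 minutes = 9:05.

Final answer: 9:05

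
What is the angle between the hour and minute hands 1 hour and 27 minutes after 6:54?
First find the time 1 hour and 27 minutes after 6:54.
Total minutes: 6 x 60 + 54 + 1 x 60 + 27 = 501.
501 mod 720 = 501 minutes = 8:21.
Now compute the angle at 8:21:
Hour hand: 8 x 30 + 21 x 0.5 = 250.5 degrees
Minute hand: 21 x 6 = 126 degrees
Difference: |250.5 - 126| = 124.5 degrees
The angle is 124.5 degrees

Final answer: 124.5 degrees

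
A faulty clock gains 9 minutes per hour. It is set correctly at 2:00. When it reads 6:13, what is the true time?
For every 60 true minutes, the faulty clock advances 69 minutes, so 1 faulty-clock minute corresponds to 60/69 true minutes.
From 2:00 to 6:13 on the faulty dial is 253 minutes.
True elapsed: 253 x 60/69 = 220 minutes = 3 hours and 40 minutes.
True time: 2:00 + 3 hours and 40 minutes = 5:40.

Final answer: 5:40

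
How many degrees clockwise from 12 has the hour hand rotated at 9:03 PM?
The hour hand moves 30 degrees per hour and 0.5 degrees per minute.
At 9:03: (9) x 30 + 3 x 0.5 = 270 + 1.5 = 271.5 degrees

Final answer: 271.5 degrees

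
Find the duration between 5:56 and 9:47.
From 5:56 to 9:47:
(9 x 60 + 47) - (5 x 60 + 56) = 587 - 356 = 231 minutes
= 3 hours and 51 minutes

Final answer: 3 hours and 51 minutes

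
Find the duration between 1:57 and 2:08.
From 1:57 to 2:08:
(2 x 60 + 8) - (1 x 60 + 57) = 128 - 117 = 11 minutes
= 11 minutes

Final answer: 11 minutes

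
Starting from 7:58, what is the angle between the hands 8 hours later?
First find the time 8 hours after 7:58.
Total minutes: 7 x 60 + 58 + 8 x 60 + 0 = 958.
958 mod 720 = 238 minutes = 3:58.
Now compute the angle at 3:58:
Hour hand: 3 x 30 + 58 x 0.5 = 119 degrees
Minute hand: 58 x 6 = 348 degrees
Difference: |119 - 348| = 229 degrees
Smaller angle: 360 - 229 = 131 degrees

Final answer: 131 degrees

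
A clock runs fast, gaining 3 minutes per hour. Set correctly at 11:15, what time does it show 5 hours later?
For every 60 true minutes, the faulty clock advances 60 + 3 = 63 minutes.
True elapsed: 5 hours = 300 minutes.
Faulty clock advances: 300 x 63/60 = 315 minutes (drift: 15 minutes ahead).
Shown time: 11:15 + 315 minutes = 4:30.

Final answer: 4:30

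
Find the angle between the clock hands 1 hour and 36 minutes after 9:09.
First find the time 1 hour and 36 minutes after 9:09.
Total minutes: 9 x 60 + 9 + 1 x 60 + 36 = 645.
645 mod 720 = 645 minutes = 10:45.
Now compute the angle at 10:45:
Hour hand: 10 x 30 + 45 x 0.5 = 322.5 degrees
Minute hand: 45 x 6 = 270 degrees
Difference: |322.5 - 270| = 52.5 degrees
The angle is 52.5 degrees

Final answer: 52.5 degrees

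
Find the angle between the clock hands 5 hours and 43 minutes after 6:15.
First find the time 5 hours and 43 minutes after 6:15.
Total minutes: 6 x 60 + 15 + 5 x 60 + 43 = 718.
718 mod 720 = 718 minutes = 11:58.
Now compute the angle at 11:58:
Hour hand: 11 x 30 + 58 x 0.5 = 359 degrees
Minute hand: 58 x 6 = 348 degrees
Difference: |359 - 348| = 11 degrees
The angle is 11 degrees

Final answer: 11 degrees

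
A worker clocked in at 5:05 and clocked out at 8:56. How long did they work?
From 5:05 to 8:56:
(8 x 60 + 56) - (5 x 60 + 5) = 536 - 305 = 231 minutes
= 3 hours and 51 minutes

Final answer: 3 hours and 51 minutes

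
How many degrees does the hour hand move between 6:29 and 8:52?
The hour hand moves 0.5 degrees per minute.
Time elapsed: 8:52 - 6:29 = 143 minutes
Angular displacement: 143 x 0.5 = 71.5 degrees

Final answer: 71.5 degrees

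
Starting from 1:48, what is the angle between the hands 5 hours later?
First find the time 5 hours after 1:48.
Total minutes: 1 x 60 + 48 + 5 x 60 + 0 = 408.
408 mod 720 = 408 minutes = 6:48.
Now compute the angle at 6:48:
Hour hand: 6 x 30 + 48 x 0.5 = 204 degrees
Minute hand: 48 x 6 = 288 degrees
Difference: |204 - 288| = 84 degrees
The angle is 84 degrees

Final answer: 84 degrees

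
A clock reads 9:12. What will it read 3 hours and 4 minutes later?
Starting time: 9:12
Adding 4 minutes to 12 minutes: 12 + 4 = 16 minutes
Adding 3 hours: 9 + 3 = 12
Final time: 12:16

Final answer: 12:16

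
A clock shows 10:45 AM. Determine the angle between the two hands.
Hour hand position: 10 x 30 + 45 x 0.5 = 322.5 degrees
Minute hand position: 45 x 6 = 270 degrees
Difference: |322.5 - 270| = 52.5 degrees
The angle between the hands is 52.5 degrees

Final answer: 52.5 degrees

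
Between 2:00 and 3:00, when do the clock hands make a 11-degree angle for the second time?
At t minutes past 2:00, the hour hand is at 30 x 2 + 0.5t degrees and the minute hand is at 6t degrees.
The smaller angle between them is 11 degrees when |30H - 5.5t| = 11 or |30H - 5.5t| = 349.
With H = 2, solve 30 x 2 - 5.5t = +/- target for each target:
  t = (30 x 2 - 11) / 5.5 = 8.91
  t = (30 x 2 + 11) / 5.5 = 12.91
  t = (30 x 2 - 349) / 5.5 = -52.55 (outside (0, 60))
  t = (30 x 2 + 349) / 5.5 = 74.36 (outside (0, 60))
Valid solutions in (0, 60): {8.91, 12.91} minutes.
The second occurrence is t = 12.91 minutes.
The hands form a 11-degree angle at 12.91 minutes past 2:00.

Final answer: 12.91 minutes past 2:00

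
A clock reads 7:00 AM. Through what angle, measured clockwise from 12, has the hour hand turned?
The hour hand moves 30 degrees per hour and 0.5 degrees per minute.
At 7:00: (7) x 30 + 0 x 0.5 = 210 + 0 = 210 degrees

Final answer: 210 degrees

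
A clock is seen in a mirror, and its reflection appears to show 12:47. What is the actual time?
Reflection across the vertical (12-6) axis maps a hand at angle A degrees to (360 - A) degrees, which sends a reading of T minutes past 12:00 to (720 - T) minutes past 12:00.
Mirror reads 12:47 = 47 minutes past 12:00.
Actual time: (720 - 47) mod 720 = 673 minutes = 11:13.

Final answer: 11:13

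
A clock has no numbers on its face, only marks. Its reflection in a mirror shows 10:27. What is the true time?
Reflection across the vertical (12-6) axis maps a hand at angle A degrees to (360 - A) degrees, which sends a reading of T minutes past 12:00 to (720 - T) minutes past 12:00.
Mirror reads 10:27 = 627 minutes past 12:00.
Actual time: (720 - 627) mod 720 = 93 minutes = 1:33.

Final answer: 1:33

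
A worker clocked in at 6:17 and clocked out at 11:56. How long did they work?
From 6:17 to 11:56:
(11 x 60 + 56) - (6 x 60 + 17) = 716 - 377 = 339 minutes
= 5 hours and 39 minutes

Final answer: 5 hours and 39 minutes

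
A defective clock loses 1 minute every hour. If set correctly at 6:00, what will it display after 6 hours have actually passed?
For every 60 true minutes, the faulty clock advances 60 - 1 = 59 minutes.
True elapsed: 6 hours = 360 minutes.
Faulty clock advances: 360 x 59/60 = 354 minutes (drift: 6 minutes behind).
Shown time: 6:00 + 354 minutes = 11:54.

Final answer: 11:54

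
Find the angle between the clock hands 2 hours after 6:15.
First find the time 2 hours after 6:15.
Total minutes: 6 x 60 + 15 + 2 x 60 + 0 = 495.
495 mod 720 = 495 minutes = 8:15.
Now compute the angle at 8:15:
Hour hand: 8 x 30 + 15 x 0.5 = 247.5 degrees
Minute hand: 15 x 6 = 90 degrees
Difference: |247.5 - 90| = 157.5 degrees
The angle is 157.5 degrees

Final answer: 157.5 degrees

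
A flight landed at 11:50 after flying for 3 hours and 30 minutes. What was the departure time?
Starting time: 11:50 = 710 total minutes past 12:00
Subtracting: 3 hours and 30 minutes = 210 minutes
710 - 210 = 500 minutes
= 8 hours and 20 minutes past 12:00 = 8:20

Final answer: 8:20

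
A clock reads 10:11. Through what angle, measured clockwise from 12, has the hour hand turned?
The hour hand moves 30 degrees per hour and 0.5 degrees per minute.
At 10:11: (10) x 30 + 11 x 0.5 = 300 + 5.5 = 305.5 degrees

Final answer: 305.5 degrees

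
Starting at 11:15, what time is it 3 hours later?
Starting time: 11:15
Adding 0 minutes to 15 minutes: 15 + 0 = 15 minutes
Adding 3 hours: 11 + 3 = 14 - 12 = 2
Final time: 2:15

Final answer: 2:15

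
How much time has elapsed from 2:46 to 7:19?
From 2:46 to 7:19:
(7 x 60 + 19) - (2 x 60 + 46) = 439 - 166 = 273 minutes
= 4 hours and 33 minutes

Final answer: 4 hours and 33 minutes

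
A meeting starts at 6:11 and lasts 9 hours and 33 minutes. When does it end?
Starting time: 6:11
Adding 33 minutes to 11 minutes: 11 + 33 = 44 minutes
Adding 9 hours: 6 + 9 = 15 - 12 = 3
Final time: 3:44

Final answer: 3:44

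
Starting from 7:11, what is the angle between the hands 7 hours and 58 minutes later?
First find the time 7 hours and 58 minutes after 7:11.
Total minutes: 7 x 60 + 11 + 7 x 60 + 58 = 909.
909 mod 720 = 189 minutes = 3:09.
Now compute the angle at 3:09:
Hour hand: 3 x 30 + 9 x 0.5 = 94.5 degrees
Minute hand: 9 x 6 = 54 degrees
Difference: |94.5 - 54| = 40.5 degrees
The angle is 40.5 degrees

Final answer: 40.5 degrees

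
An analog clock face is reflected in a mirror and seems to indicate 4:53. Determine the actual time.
Reflection across the vertical (12-6) axis maps a hand at angle A degrees to (360 - A) degrees, which sends a reading of T minutes past 12:00 to (720 - T) minutes past 12:00.
Mirror reads 4:53 = 293 minutes past 12:00.
Actual time: (720 - 293) mod 720 = 427 minutes = 7:07.

Final answer: 7:07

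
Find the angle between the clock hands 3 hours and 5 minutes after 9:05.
First find the time 3 hours and 5 minutes after 9:05.
Total minutes: 9 x 60 + 5 + 3 x 60 + 5 = 730.
730 mod 720 = 10 minutes = 12:10.
Now compute the angle at 12:10:
Hour hand: 0 x 30 + 10 x 0.5 = 5 degrees
Minute hand: 10 x 6 = 60 degrees
Difference: |5 - 60| = 55 degrees
The angle is 55 degrees

Final answer: 55 degrees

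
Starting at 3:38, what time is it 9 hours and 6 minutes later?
Starting time: 3:38
Adding 6 minutes to 38 minutes: 38 + 6 = 44 minutes
Adding 9 hours: 3 + 9 = 12
Final time: 12:44

Final answer: 12:44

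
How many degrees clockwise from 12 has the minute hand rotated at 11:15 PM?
The minute hand moves 6 degrees per minute.
At 11:15: 15 x 6 = 90 degrees

Final answer: 90 degrees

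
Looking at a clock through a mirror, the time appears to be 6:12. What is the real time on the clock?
Reflection across the vertical (12-6) axis maps a hand at angle A degrees to (360 - A) degrees, which sends a reading of T minutes past 12:00 to (720 - T) minutes past 12:00.
Mirror reads 6:12 = 372 minutes past 12:00.
Actual time: (720 - 372) mod 720 = 348 minutes = 5:48.

Final answer: 5:48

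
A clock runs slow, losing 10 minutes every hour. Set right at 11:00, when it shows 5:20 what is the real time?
For every 60 true minutes, the faulty clock advances 50 minutes, so 1 faulty-clock minute corresponds to 60/50 true minutes.
From 11:00 to 5:20 on the faulty dial is 380 minutes.
True elapsed: 380 x 60/50 = 456 minutes = 7 hours and 36 minutes.
True time: 11:00 + 7 hours and 36 minutes = 6:36.

Final answer: 6:36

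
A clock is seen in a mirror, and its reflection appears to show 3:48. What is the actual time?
Reflection across the vertical (12-6) axis maps a hand at angle A degrees to (360 - A) degrees, which sends a reading of T minutes past 12:00 to (720 - T) minutes past 12:00.
Mirror reads 3:48 = 228 minutes past 12:00.
Actual time: (720 - 228) mod 720 = 492 minutes = 8:12.

Final answer: 8:12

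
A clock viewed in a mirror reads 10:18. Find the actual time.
Reflection across the vertical (12-6) axis maps a hand at angle A degrees to (360 - A) degrees, which sends a reading of T minutes past 12:00 to (720 - T) minutes past 12:00.
Mirror reads 10:18 = 618 minutes past 12:00.
Actual time: (720 - 618) mod 720 = 102 minutes = 1:42.

Final answer: 1:42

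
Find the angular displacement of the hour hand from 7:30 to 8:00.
The hour hand moves 0.5 degrees per minute.
Time elapsed: 8:00 - 7:30 = 30 minutes
Angular displacement: 30 x 0.5 = 15 degrees

Final answer: 15 degrees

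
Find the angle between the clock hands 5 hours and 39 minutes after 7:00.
First find the time 5 hours and 39 minutes after 7:00.
Total minutes: 7 x 60 + 0 + 5 x 60 + 39 = 759.
759 mod 720 = 39 minutes = 12:39.
Now compute the angle at 12:39:
Hour hand: 0 x 30 + 39 x 0.5 = 19.5 degrees
Minute hand: 39 x 6 = 234 degrees
Difference: |19.5 - 234| = 214.5 degrees
Smaller angle: 360 - 214.5 = 145.5 degrees

Final answer: 145.5 degrees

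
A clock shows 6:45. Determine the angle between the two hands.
Hour hand position: 6 x 30 + 45 x 0.5 = 202.5 degrees
Minute hand position: 45 x 6 = 270 degrees
Difference: |202.5 - 270| = 67.5 degrees
The angle between the hands is 67.5 degrees

Final answer: 67.5 degrees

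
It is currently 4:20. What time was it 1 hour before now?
Starting time: 4:20 = 260 total minutes past 12:00
Subtracting: 1 hour = 60 minutes
260 - 60 = 200 minutes
= 3 hours and 20 minutes past 12:00 = 3:20

Final answer: 3:20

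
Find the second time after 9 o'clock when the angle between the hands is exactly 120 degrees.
At t minutes past 9:00, the hour hand is at 30 x 9 + 0.5t degrees and the minute hand is at 6t degrees.
The smaller angle between them is 120 degrees when |30H - 5.5t| = 120 or |30H - 5.5t| = 240.
With H = 9, solve 30 x 9 - 5.5t = +/- target for each target:
  t = (30 x 9 - 120) / 5.5 = 27.27
  t = (30 x 9 + 120) / 5.5 = 70.91 (outside (0, 60))
  t = (30 x 9 - 240) / 5.5 = 5.45
  t = (30 x 9 + 240) / 5.5 = 92.73 (outside (0, 60))
Valid solutions in (0, 60): {5.45, 27.27} minutes.
The second occurrence is t = 27.27 minutes.
The hands form a 120-degree angle at 27.27 minutes past 9:00.

Final answer: 27.27 minutes past 9:00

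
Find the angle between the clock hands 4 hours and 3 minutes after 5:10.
First find the time 4 hours and 3 minutes after 5:10.
Total minutes: 5 x 60 + 10 + 4 x 60 + 3 = 553.
553 mod 720 = 553 minutes = 9:13.
Now compute the angle at 9:13:
Hour hand: 9 x 30 + 13 x 0.5 = 276.5 degrees
Minute hand: 13 x 6 = 78 degrees
Difference: |276.5 - 78| = 198.5 degrees
Smaller angle: 360 - 198.5 = 161.5 degrees

Final answer: 161.5 degrees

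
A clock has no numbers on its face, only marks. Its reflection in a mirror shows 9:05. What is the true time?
Reflection across the vertical (12-6) axis maps a hand at angle A degrees to (360 - A) degrees, which sends a reading of T minutes past 12:00 to (720 - T) minutes past 12:00.
Mirror reads 9:05 = 545 minutes past 12:00.
Actual time: (720 - 545) mod 720 = 175 minutes = 2:55.

Final answer: 2:55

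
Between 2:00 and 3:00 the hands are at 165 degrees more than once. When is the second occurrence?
At t minutes past 2:00, the hour hand is at 30 x 2 + 0.5t degrees and the minute hand is at 6t degrees.
The smaller angle between them is 165 degrees when |30H - 5.5t| = 165 or |30H - 5.5t| = 195.
With H = 2, solve 30 x 2 - 5.5t = +/- target for each target:
  t = (30 x 2 - 165) / 5.5 = -19.09 (outside (0, 60))
  t = (30 x 2 + 165) / 5.5 = 40.91
  t = (30 x 2 - 195) / 5.5 = -24.55 (outside (0, 60))
  t = (30 x 2 + 195) / 5.5 = 46.36
Valid solutions in (0, 60): {40.91, 46.36} minutes.
The second occurrence is t = 46.36 minutes.
The hands form a 165-degree angle at 46.36 minutes past 2:00.

Final answer: 46.36 minutes past 2:00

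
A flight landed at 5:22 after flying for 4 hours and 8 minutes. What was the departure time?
Starting time: 5:22 = 322 total minutes past 12:00
Subtracting: 4 hours and 8 minutes = 248 minutes
322 - 248 = 74 minutes
= 1 hour and 14 minutes past 12:00 = 1:14

Final answer: 1:14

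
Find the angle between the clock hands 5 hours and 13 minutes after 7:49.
First find the time 5 hours and 13 minutes after 7:49.
Total minutes: 7 x 60 + 49 + 5 x 60 + 13 = 782.
782 mod 720 = 62 minutes = 1:02.
Now compute the angle at 1:02:
Hour hand: 1 x 30 + 2 x 0.5 = 31 degrees
Minute hand: 2 x 6 = 12 degrees
Difference: |31 - 12| = 19 degrees
The angle is 19 degrees

Final answer: 19 degrees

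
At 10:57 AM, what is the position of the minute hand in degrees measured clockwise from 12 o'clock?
The minute hand moves 6 degrees per minute.
At 10:57: 57 x 6 = 342 degrees

Final answer: 342 degrees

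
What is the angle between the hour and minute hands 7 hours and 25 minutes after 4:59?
First find the time 7 hours and 25 minutes after 4:59.
Total minutes: 4 x 60 + 59 + 7 x 60 + 25 = 744.
744 mod 720 = 24 minutes = 12:24.
Now compute the angle at 12:24:
Hour hand: 0 x 30 + 24 x 0.5 = 12 degrees
Minute hand: 24 x 6 = 144 degrees
Difference: |12 - 144| = 132 degrees
The angle is 132 degrees

Final answer: 132 degrees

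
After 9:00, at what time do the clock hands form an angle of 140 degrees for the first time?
At t minutes past 9:00, the hour hand is at 30 x 9 + 0.5t degrees and the minute hand is at 6t degrees.
The smaller angle between them is 140 degrees when |30H - 5.5t| = 140 or |30H - 5.5t| = 220.
With H = 9, solve 30 x 9 - 5.5t = +/- target for each target:
  t = (30 x 9 - 140) / 5.5 = 23.64
  t = (30 x 9 + 140) / 5.5 = 74.55 (outside (0, 60))
  t = (30 x 9 - 220) / 5.5 = 9.09
  t = (30 x 9 + 220) / 5.5 = 89.09 (outside (0, 60))
Valid solutions in (0, 60): {9.09, 23.64} minutes.
The first occurrence is t = 9.09 minutes.
The hands form a 140-degree angle at 9.09 minutes past 9:00.

Final answer: 9.09 minutes past 9:00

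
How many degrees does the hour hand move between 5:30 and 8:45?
The hour hand moves 0.5 degrees per minute.
Time elapsed: 8:45 - 5:30 = 195 minutes
Angular displacement: 195 x 0.5 = 97.5 degrees

Final answer: 97.5 degrees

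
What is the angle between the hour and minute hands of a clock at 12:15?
Hour hand position: 0 x 30 + 15 x 0.5 = 7.5 degrees
Minute hand position: 15 x 6 = 90 degrees
Difference: |7.5 - 90| = 82.5 degrees
The angle between the hands is 82.5 degrees

Final answer: 82.5 degrees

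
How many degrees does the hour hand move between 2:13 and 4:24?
The hour hand moves 0.5 degrees per minute.
Time elapsed: 4:24 - 2:13 = 131 minutes
Angular displacement: 131 x 0.5 = 65.5 degrees

Final answer: 65.5 degrees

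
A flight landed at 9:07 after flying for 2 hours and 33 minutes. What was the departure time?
Starting time: 9:07 = 547 total minutes past 12:00
Subtracting: 2 hours and 33 minutes = 153 minutes
547 - 153 = 394 minutes
= 6 hours and 34 minutes past 12:00 = 6:34

Final answer: 6:34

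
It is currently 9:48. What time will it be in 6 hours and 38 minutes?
Starting time: 9:48
Adding 38 minutes to 48 minutes: 48 + 38 = 86 minutes = 1 hour and 26 minutes
Adding 6 hours: 9 + 6 + 1 (carry) = 16 - 12 = 4
Final time: 4:26

Final answer: 4:26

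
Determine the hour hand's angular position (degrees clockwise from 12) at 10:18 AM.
The hour hand moves 30 degrees per hour and 0.5 degrees per minute.
At 10:18: (10) x 30 + 18 x 0.5 = 300 + 9 = 309 degrees

Final answer: 309 degrees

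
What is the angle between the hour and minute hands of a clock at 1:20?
Hour hand position: 1 x 30 + 20 x 0.5 = 40 degrees
Minute hand position: 20 x 6 = 120 degrees
Difference: |40 - 120| = 80 degrees
The angle between the hands is 80 degrees

Final answer: 80 degrees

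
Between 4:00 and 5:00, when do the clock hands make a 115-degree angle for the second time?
At t minutes past 4:00, the hour hand is at 30 x 4 + 0.5t degrees and the minute hand is at 6t degrees.
The smaller angle between them is 115 degrees when |30H - 5.5t| = 115 or |30H - 5.5t| = 245.
With H = 4, solve 30 x 4 - 5.5t = +/- target for each target:
  t = (30 x 4 - 115) / 5.5 = 0.91
  t = (30 x 4 + 115) / 5.5 = 42.73
  t = (30 x 4 - 245) / 5.5 = -22.73 (outside (0, 60))
  t = (30 x 4 + 245) / 5.5 = 66.36 (outside (0, 60))
Valid solutions in (0, 60): {0.91, 42.73} minutes.
The second occurrence is t = 42.73 minutes.
The hands form a 115-degree angle at 42.73 minutes past 4:00.

Final answer: 42.73 minutes past 4:00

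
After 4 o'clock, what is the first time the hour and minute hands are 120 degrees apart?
At t minutes past 4:00, the hour hand is at 30 x 4 + 0.5t degrees and the minute hand is at 6t degrees.
The smaller angle between them is 120 degrees when |30H - 5.5t| = 120 or |30H - 5.5t| = 240.
With H = 4, solve 30 x 4 - 5.5t = +/- target for each target:
  t = (30 x 4 - 120) / 5.5 = 0 (outside (0, 60))
  t = (30 x 4 + 120) / 5.5 = 43.64
  t = (30 x 4 - 240) / 5.5 = -21.82 (outside (0, 60))
  t = (30 x 4 + 240) / 5.5 = 65.45 (outside (0, 60))
Valid solutions in (0, 60): {43.64} minutes.
The first occurrence is t = 43.64 minutes.
The hands form a 120-degree angle at 43.64 minutes past 4:00.

Final answer: 43.64 minutes past 4:00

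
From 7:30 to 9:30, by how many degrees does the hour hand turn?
The hour hand moves 0.5 degrees per minute.
Time elapsed: 9:30 - 7:30 = 120 minutes
Angular displacement: 120 x 0.5 = 60 degrees

Final answer: 60 degrees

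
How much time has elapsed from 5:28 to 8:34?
From 5:28 to 8:34:
(8 x 60 + 34) - (5 x 60 + 28) = 514 - 328 = 186 minutes
= 3 hours and 6 minutes

Final answer: 3 hours and 6 minutes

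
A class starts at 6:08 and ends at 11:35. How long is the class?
From 6:08 to 11:35:
(11 x 60 + 35) - (6 x 60 + 8) = 695 - 368 = 327 minutes
= 5 hours and 27 minutes

Final answer: 5 hours and 27 minutes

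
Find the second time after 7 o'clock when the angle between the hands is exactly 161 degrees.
At t minutes past 7:00, the hour hand is at 30 x 7 + 0.5t degrees and the minute hand is at 6t degrees.
The smaller angle between them is 161 degrees when |30H - 5.5t| = 161 or |30H - 5.5t| = 199.
With H = 7, solve 30 x 7 - 5.5t = +/- target for each target:
  t = (30 x 7 - 161) / 5.5 = 8.91
  t = (30 x 7 + 161) / 5.5 = 67.45 (outside (0, 60))
  t = (30 x 7 - 199) / 5.5 = 2
  t = (30 x 7 + 199) / 5.5 = 74.36 (outside (0, 60))
Valid solutions in (0, 60): {2, 8.91} minutes.
The second occurrence is t = 8.91 minutes.
The hands form a 161-degree angle at 8.91 minutes past 7:00.

Final answer: 8.91 minutes past 7:00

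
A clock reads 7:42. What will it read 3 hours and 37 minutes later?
Starting time: 7:42
Adding 37 minutes to 42 minutes: 42 + 37 = 79 minutes = 1 hour and 19 minutes
Adding 3 hours: 7 + 3 + 1 (carry) = 11
Final time: 11:19

Final answer: 11:19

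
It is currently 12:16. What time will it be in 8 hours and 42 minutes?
Starting time: 12:16
Adding 42 minutes to 16 minutes: 16 + 42 = 58 minutes
Adding 8 hours: 12 + 8 = 20 - 12 = 8
Final time: 8:58

Final answer: 8:58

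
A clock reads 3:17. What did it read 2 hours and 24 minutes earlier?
Starting time: 3:17 = 197 total minutes past 12:00
Subtracting: 2 hours and 24 minutes = 144 minutes
197 - 144 = 53 minutes
= 53 minutes past 12:00 = 12:53

Final answer: 12:53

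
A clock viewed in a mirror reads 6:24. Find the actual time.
Reflection across the vertical (12-6) axis maps a hand at angle A degrees to (360 - A) degrees, which sends a reading of T minutes past 12:00 to (720 - T) minutes past 12:00.
Mirror reads 6:24 = 384 minutes past 12:00.
Actual time: (720 - 384) mod 720 = 336 minutes = 5:36.

Final answer: 5:36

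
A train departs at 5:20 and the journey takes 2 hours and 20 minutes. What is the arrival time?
Starting time: 5:20
Adding 20 minutes to 20 minutes: 20 + 20 = 40 minutes
Adding 2 hours: 5 + 2 = 7
Final time: 7:40

Final answer: 7:40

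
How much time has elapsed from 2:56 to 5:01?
From 2:56 to 5:01:
(5 x 60 + 1) - (2 x 60 + 56) = 301 - 176 = 125 minutes
= 2 hours and 5 minutes

Final answer: 2 hours and 5 minutes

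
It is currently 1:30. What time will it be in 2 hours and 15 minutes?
Starting time: 1:30
Adding 15 minutes to 30 minutes: 30 + 15 = 45 minutes
Adding 2 hours: 1 + 2 = 3
Final time: 3:45

Final answer: 3:45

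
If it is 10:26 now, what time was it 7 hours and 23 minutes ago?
Starting time: 10:26 = 626 total minutes past 12:00
Subtracting: 7 hours and 23 minutes = 443 minutes
626 - 443 = 183 minutes
= 3 hours and 3 minutes past 12:00 = 3:03

Final answer: 3:03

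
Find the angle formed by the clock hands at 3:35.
Hour hand position: 3 x 30 + 35 x 0.5 = 107.5 degrees
Minute hand position: 35 x 6 = 210 degrees
Difference: |107.5 - 210| = 102.5 degrees
The angle between the hands is 102.5 degrees

Final answer: 102.5 degrees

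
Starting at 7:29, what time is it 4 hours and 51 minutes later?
Starting time: 7:29
Adding 51 minutes to 29 minutes: 29 + 51 = 80 minutes = 1 hour and 20 minutes
Adding 4 hours: 7 + 4 + 1 (carry) = 12
Final time: 12:20

Final answer: 12:20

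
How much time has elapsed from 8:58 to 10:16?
From 8:58 to 10:16:
(10 x 60 + 16) - (8 x 60 + 58) = 616 - 538 = 78 minutes
= 1 hour and 18 minutes

Final answer: 1 hour and 18 minutes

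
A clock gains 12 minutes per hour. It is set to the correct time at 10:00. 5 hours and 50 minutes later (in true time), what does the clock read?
For every 60 true minutes, the faulty clock advances 60 + 12 = 72 minutes.
True elapsed: 5 hours and 50 minutes = 350 minutes.
Faulty clock advances: 350 x 72/60 = 420 minutes (drift: 70 minutes ahead).
Shown time: 10:00 + 420 minutes = 5:00.

Final answer: 5:00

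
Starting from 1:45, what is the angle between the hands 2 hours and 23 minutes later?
First find the time 2 hours and 23 minutes after 1:45.
Total minutes: 1 x 60 + 45 + 2 x 60 + 23 = 248.
248 mod 720 = 248 minutes = 4:08.
Now compute the angle at 4:08:
Hour hand: 4 x 30 + 8 x 0.5 = 124 degrees
Minute hand: 8 x 6 = 48 degrees
Difference: |124 - 48| = 76 degrees
The angle is 76 degrees

Final answer: 76 degrees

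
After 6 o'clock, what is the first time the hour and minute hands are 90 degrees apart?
At t minutes past 6:00, the hour hand is at 30 x 6 + 0.5t degrees and the minute hand is at 6t degrees.
The smaller angle between them is 90 degrees when |30H - 5.5t| = 90 or |30H - 5.5t| = 270.
With H = 6, solve 30 x 6 - 5.5t = +/- target for each target:
  t = (30 x 6 - 90) / 5.5 = 16.36
  t = (30 x 6 + 90) / 5.5 = 49.09
  t = (30 x 6 - 270) / 5.5 = -16.36 (outside (0, 60))
  t = (30 x 6 + 270) / 5.5 = 81.82 (outside (0, 60))
Valid solutions in (0, 60): {16.36, 49.09} minutes.
The first occurrence is t = 16.36 minutes.
The hands form a 90-degree angle at 16.36 minutes past 6:00.

Final answer: 16.36 minutes past 6:00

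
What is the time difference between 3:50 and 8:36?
From 3:50 to 8:36:
(8 x 60 + 36) - (3 x 60 + 50) = 516 - 230 = 286 minutes
= 4 hours and 46 minutes

Final answer: 4 hours and 46 minutes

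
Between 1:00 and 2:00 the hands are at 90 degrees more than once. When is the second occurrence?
At t minutes past 1:00, the hour hand is at 30 x 1 + 0.5t degrees and the minute hand is at 6t degrees.
The smaller angle between them is 90 degrees when |30H - 5.5t| = 90 or |30H - 5.5t| = 270.
With H = 1, solve 30 x 1 - 5.5t = +/- target for each target:
  t = (30 x 1 - 90) / 5.5 = -10.91 (outside (0, 60))
  t = (30 x 1 + 90) / 5.5 = 21.82
  t = (30 x 1 - 270) / 5.5 = -43.64 (outside (0, 60))
  t = (30 x 1 + 270) / 5.5 = 54.55
Valid solutions in (0, 60): {21.82, 54.55} minutes.
The second occurrence is t = 54.55 minutes.
The hands form a 90-degree angle at 54.55 minutes past 1:00.

Final answer: 54.55 minutes past 1:00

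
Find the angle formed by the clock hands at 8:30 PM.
Hour hand position: 8 x 30 + 30 x 0.5 = 255 degrees
Minute hand position: 30 x 6 = 180 degrees
Difference: |255 - 180| = 75 degrees
The angle between the hands is 75 degrees

Final answer: 75 degrees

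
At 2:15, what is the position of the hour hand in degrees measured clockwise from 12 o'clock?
The hour hand moves 30 degrees per hour and 0.5 degrees per minute.
At 2:15: (2) x 30 + 15 x 0.5 = 60 + 7.5 = 67.5 degrees

Final answer: 67.5 degrees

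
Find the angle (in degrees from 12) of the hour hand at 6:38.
The hour hand moves 30 degrees per hour and 0.5 degrees per minute.
At 6:38: (6) x 30 + 38 x 0.5 = 180 + 19 = 199 degrees

Final answer: 199 degrees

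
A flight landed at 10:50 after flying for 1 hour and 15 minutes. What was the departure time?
Starting time: 10:50 = 650 total minutes past 12:00
Subtracting: 1 hour and 15 minutes = 75 minutes
650 - 75 = 575 minutes
= 9 hours and 35 minutes past 12:00 = 9:35

Final answer: 9:35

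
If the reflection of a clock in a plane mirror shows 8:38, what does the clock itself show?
Reflection across the vertical (12-6) axis maps a hand at angle A degrees to (360 - A) degrees, which sends a reading of T minutes past 12:00 to (720 - T) minutes past 12:00.
Mirror reads 8:38 = 518 minutes past 12:00.
Actual time: (720 - 518) mod 720 = 202 minutes = 3:22.

Final answer: 3:22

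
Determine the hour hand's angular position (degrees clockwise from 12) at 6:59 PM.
The hour hand moves 30 degrees per hour and 0.5 degrees per minute.
At 6:59: (6) x 30 + 59 x 0.5 = 180 + 29.5 = 209.5 degrees

Final answer: 209.5 degrees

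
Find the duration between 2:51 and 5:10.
From 2:51 to 5:10:
(5 x 60 + 10) - (2 x 60 + 51) = 310 - 171 = 139 minutes
= 2 hours and 19 minutes

Final answer: 2 hours and 19 minutes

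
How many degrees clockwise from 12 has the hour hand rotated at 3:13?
The hour hand moves 30 degrees per hour and 0.5 degrees per minute.
At 3:13: (3) x 30 + 13 x 0.5 = 90 + 6.5 = 96.5 degrees

Final answer: 96.5 degrees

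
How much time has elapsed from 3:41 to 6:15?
From 3:41 to 6:15:
(6 x 60 + 15) - (3 x 60 + 41) = 375 - 221 = 154 minutes
= 2 hours and 34 minutes

Final answer: 2 hours and 34 minutes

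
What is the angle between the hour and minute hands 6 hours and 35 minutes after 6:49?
First find the time 6 hours and 35 minutes after 6:49.
Total minutes: 6 x 60 + 49 + 6 x 60 + 35 = 804.
804 mod 720 = 84 minutes = 1:24.
Now compute the angle at 1:24:
Hour hand: 1 x 30 + 24 x 0.5 = 42 degrees
Minute hand: 24 x 6 = 144 degrees
Difference: |42 - 144| = 102 degrees
The angle is 102 degrees

Final answer: 102 degrees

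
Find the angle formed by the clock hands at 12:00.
Hour hand position: 0 x 30 + 0 x 0.5 = 0 degrees
Minute hand position: 0 x 6 = 0 degrees
Difference: |0 - 0| = 0 degrees
The angle between the hands is 0 degrees

Final answer: 0 degrees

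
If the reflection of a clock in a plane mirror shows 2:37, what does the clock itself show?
Reflection across the vertical (12-6) axis maps a hand at angle A degrees to (360 - A) degrees, which sends a reading of T minutes past 12:00 to (720 - T) minutes past 12:00.
Mirror reads 2:37 = 157 minutes past 12:00.
Actual time: (720 - 157) mod 720 = 563 minutes = 9:23.

Final answer: 9:23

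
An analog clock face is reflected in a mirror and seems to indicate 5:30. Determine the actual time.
Reflection across the vertical (12-6) axis maps a hand at angle A degrees to (360 - A) degrees, which sends a reading of T minutes past 12:00 to (720 - T) minutes past 12:00.
Mirror reads 5:30 = 330 minutes past 12:00.
Actual time: (720 - 330) mod 720 = 390 minutes = 6:30.

Final answer: 6:30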